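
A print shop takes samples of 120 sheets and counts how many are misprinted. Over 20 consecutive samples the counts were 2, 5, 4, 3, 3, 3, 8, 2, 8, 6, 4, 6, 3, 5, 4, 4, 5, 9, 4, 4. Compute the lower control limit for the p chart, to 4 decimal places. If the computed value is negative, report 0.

0.0000

p̄ = Σdᵢ / (k·n) = 92 / (20 × 120) = 0.03833
LCL = p̄ − 3·√(p̄(1−p̄)/n) = 0.03833 − 3 × 0.01753 = -0.01425 → 0 (negative, so LCL = 0)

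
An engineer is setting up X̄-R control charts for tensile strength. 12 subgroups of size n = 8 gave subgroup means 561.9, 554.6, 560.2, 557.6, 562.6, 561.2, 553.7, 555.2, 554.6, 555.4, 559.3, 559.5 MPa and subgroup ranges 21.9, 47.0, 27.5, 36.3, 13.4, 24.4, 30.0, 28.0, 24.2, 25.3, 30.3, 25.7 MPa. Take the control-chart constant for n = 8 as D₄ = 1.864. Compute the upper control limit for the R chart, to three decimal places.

51.881

R̄ = (21.9 + 47.0 + 27.5 + 36.3 + 13.4 + 24.4 + 30.0 + 28.0 + 24.2 + 25.3 + 30.3 + 25.7) / 12 = 334.0000 / 12 = 27.8333
UCL_R = D₄·R̄ = 1.864 × 27.8333 = 51.8813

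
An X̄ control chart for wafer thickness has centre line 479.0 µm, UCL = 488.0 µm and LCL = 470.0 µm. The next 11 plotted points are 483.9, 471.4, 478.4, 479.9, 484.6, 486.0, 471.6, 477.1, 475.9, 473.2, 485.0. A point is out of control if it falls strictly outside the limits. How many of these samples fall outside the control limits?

All 11 points lie within [470.0, 488.0].

0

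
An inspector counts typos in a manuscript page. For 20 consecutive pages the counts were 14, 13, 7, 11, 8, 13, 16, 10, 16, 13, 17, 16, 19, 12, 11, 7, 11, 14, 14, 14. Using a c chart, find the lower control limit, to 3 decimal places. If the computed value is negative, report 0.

2.067

c̄ = (14 + 13 + 7 + 11 + 8 + 13 + 16 + 10 + 16 + 13 + 17 + 16 + 19 + 12 + 11 + 7 + 11 + 14 + 14 + 14) / 20 = 256 / 20 = 12.8000
LCL = c̄ − 3√c̄ = 12.8000 − 3 × 3.5777 = 2.0669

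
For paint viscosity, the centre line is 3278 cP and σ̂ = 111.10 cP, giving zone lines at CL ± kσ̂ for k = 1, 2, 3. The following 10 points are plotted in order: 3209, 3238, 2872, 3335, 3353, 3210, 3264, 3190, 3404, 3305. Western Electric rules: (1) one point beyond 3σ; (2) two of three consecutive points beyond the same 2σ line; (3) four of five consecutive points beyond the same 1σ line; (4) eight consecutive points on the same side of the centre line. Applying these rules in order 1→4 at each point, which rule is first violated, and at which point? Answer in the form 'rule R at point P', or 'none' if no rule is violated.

rule 1 at point 3

Zone of each point (C = within 1σ̂, B = 1σ̂–2σ̂, A = 2σ̂–3σ̂, * = beyond 3σ̂; sign = side of CL): 1:-C, 2:-C, 3:-*, 4:+C, 5:+C, 6:-C, 7:-C, 8:-C, 9:+B, 10:+C
Rule 1 (one point beyond the 3σ limits) is satisfied at point 3.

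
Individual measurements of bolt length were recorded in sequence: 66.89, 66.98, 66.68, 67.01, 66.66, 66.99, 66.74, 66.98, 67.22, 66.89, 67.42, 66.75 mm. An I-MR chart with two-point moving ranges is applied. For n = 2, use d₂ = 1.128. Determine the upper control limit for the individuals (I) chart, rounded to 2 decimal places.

X̄ = (66.89 + 66.98 + 66.68 + 67.01 + 66.66 + 66.99 + 66.74 + 66.98 + 67.22 + 66.89 + 67.42 + 66.75) / 12 = 66.9342
Moving ranges: 0.09, 0.30, 0.33, 0.35, 0.33, 0.25, 0.24, 0.24, 0.33, 0.53, 0.67; M̄R̄ = 3.6600 / 11 = 0.3327
UCL = X̄ + 3·M̄R̄/d₂ = 66.9342 + 3 × 0.3327 / 1.128 = 67.8191

67.82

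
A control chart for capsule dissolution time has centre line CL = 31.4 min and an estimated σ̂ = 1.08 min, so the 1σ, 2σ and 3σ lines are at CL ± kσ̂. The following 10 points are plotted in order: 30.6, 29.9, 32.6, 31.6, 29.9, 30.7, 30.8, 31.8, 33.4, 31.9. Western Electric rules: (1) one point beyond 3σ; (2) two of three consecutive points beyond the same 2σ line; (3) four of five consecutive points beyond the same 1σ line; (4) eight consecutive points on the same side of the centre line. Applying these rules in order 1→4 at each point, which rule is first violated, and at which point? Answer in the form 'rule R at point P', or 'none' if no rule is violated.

none

Zone of each point (C = within 1σ̂, B = 1σ̂–2σ̂, A = 2σ̂–3σ̂, * = beyond 3σ̂; sign = side of CL): 1:-C, 2:-B, 3:+B, 4:+C, 5:-B, 6:-C, 7:-C, 8:+C, 9:+B, 10:+C
No rule fires across all 10 points.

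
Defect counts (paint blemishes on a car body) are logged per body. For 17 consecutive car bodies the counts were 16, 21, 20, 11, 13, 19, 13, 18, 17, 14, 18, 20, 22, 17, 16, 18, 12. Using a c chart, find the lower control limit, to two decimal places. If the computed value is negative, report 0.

4.48

c̄ = (16 + 21 + 20 + 11 + 13 + 19 + 13 + 18 + 17 + 14 + 18 + 20 + 22 + 17 + 16 + 18 + 12) / 17 = 285 / 17 = 16.7647
LCL = c̄ − 3√c̄ = 16.7647 − 3 × 4.0945 = 4.4813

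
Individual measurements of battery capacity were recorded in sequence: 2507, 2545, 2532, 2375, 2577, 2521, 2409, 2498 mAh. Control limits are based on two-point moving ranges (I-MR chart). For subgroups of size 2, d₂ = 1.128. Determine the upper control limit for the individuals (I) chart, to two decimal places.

X̄ = (2507 + 2545 + 2532 + 2375 + 2577 + 2521 + 2409 + 2498) / 8 = 2495.5000
Moving ranges: 38, 13, 157, 202, 56, 112, 89; M̄R̄ = 667.0000 / 7 = 95.2857
UCL = X̄ + 3·M̄R̄/d₂ = 2495.5000 + 3 × 95.2857 / 1.128 = 2748.9195

2748.92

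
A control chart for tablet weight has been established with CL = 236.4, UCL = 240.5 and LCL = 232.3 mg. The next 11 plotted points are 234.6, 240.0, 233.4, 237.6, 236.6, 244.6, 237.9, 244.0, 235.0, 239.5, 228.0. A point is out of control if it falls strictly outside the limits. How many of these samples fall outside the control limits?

3

Compare each point to [232.3, 240.5]: sample 6 = 244.6 > UCL; sample 8 = 244.0 > UCL; sample 11 = 228.0 < LCL.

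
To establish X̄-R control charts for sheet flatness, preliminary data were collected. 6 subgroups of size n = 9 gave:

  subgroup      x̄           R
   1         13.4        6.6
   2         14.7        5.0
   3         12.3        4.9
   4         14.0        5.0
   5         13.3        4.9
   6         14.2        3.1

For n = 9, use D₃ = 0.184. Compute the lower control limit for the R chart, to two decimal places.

R̄ = (6.6 + 5.0 + 4.9 + 5.0 + 4.9 + 3.1) / 6 = 29.5000 / 6 = 4.9167
LCL_R = D₃·R̄ = 0.184 × 4.9167 = 0.9047

0.90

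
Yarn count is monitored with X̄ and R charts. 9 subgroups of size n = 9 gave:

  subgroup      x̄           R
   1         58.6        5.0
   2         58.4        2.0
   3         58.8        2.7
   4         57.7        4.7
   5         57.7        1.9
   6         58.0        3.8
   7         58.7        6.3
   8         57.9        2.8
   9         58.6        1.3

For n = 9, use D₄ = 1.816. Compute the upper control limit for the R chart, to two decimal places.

6.15

R̄ = (5.0 + 2.0 + 2.7 + 4.7 + 1.9 + 3.8 + 6.3 + 2.8 + 1.3) / 9 = 30.5000 / 9 = 3.3889
UCL_R = D₄·R̄ = 1.816 × 3.3889 = 6.1542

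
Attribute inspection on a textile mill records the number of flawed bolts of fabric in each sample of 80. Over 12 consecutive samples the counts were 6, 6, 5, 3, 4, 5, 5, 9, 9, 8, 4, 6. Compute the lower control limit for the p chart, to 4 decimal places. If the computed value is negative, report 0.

0.0000

p̄ = Σdᵢ / (k·n) = 70 / (12 × 80) = 0.07292
LCL = p̄ − 3·√(p̄(1−p̄)/n) = 0.07292 − 3 × 0.02907 = -0.01429 → 0 (negative, so LCL = 0)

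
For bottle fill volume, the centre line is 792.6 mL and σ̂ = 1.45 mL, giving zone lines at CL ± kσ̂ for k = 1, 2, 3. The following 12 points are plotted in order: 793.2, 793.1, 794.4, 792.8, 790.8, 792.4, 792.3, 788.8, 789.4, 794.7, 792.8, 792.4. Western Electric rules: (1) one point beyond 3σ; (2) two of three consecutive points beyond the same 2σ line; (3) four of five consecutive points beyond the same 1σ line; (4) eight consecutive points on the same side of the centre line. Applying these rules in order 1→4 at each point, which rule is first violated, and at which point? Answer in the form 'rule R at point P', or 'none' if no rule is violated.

Zone of each point (C = within 1σ̂, B = 1σ̂–2σ̂, A = 2σ̂–3σ̂, * = beyond 3σ̂; sign = side of CL): 1:+C, 2:+C, 3:+B, 4:+C, 5:-B, 6:-C, 7:-C, 8:-A, 9:-A, 10:+B, 11:+C, 12:-C
Rule 2 (two of three consecutive points beyond the same 2σ limit) is satisfied at point 9.

rule 2 at point 9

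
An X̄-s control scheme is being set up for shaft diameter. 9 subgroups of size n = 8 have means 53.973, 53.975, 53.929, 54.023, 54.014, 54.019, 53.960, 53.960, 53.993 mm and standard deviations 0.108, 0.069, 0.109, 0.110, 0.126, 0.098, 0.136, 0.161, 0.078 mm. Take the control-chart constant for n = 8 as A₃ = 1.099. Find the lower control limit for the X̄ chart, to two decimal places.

X̄̄ = (53.973 + 53.975 + 53.929 + 54.023 + 54.014 + 54.019 + 53.960 + 53.960 + 53.993) / 9 = 53.9829
s̄ = (0.108 + 0.069 + 0.109 + 0.110 + 0.126 + 0.098 + 0.136 + 0.161 + 0.078) / 9 = 0.1106
LCL = X̄̄ − A₃·s̄ = 53.9829 − 1.099 × 0.1106 = 53.8614

53.86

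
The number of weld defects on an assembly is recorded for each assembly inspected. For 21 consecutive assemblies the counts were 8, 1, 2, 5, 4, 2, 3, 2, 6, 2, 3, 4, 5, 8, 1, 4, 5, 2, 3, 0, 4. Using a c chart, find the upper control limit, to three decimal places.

9.155

c̄ = (8 + 1 + 2 + 5 + 4 + 2 + 3 + 2 + 6 + 2 + 3 + 4 + 5 + 8 + 1 + 4 + 5 + 2 + 3 + 0 + 4) / 21 = 74 / 21 = 3.5238
UCL = c̄ + 3√c̄ = 3.5238 + 3 × √3.5238 = 3.5238 + 3 × 1.8772 = 9.1554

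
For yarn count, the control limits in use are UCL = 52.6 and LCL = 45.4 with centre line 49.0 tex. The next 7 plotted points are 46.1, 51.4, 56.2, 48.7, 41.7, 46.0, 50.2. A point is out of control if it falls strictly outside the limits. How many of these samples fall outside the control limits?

Compare each point to [45.4, 52.6]: sample 3 = 56.2 > UCL; sample 5 = 41.7 < LCL.

2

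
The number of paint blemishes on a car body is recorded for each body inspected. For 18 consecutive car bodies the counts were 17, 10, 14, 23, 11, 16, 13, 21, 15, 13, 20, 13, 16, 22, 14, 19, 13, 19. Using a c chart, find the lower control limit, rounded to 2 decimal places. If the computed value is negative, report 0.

4.03

c̄ = (17 + 10 + 14 + 23 + 11 + 16 + 13 + 21 + 15 + 13 + 20 + 13 + 16 + 22 + 14 + 19 + 13 + 19) / 18 = 289 / 18 = 16.0556
LCL = c̄ − 3√c̄ = 16.0556 − 3 × 4.0069 = 4.0347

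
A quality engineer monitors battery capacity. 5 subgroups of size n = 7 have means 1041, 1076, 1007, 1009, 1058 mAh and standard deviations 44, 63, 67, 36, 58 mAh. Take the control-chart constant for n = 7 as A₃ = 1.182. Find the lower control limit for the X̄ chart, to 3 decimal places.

X̄̄ = (1041 + 1076 + 1007 + 1009 + 1058) / 5 = 1038.2000
s̄ = (44 + 63 + 67 + 36 + 58) / 5 = 53.6000
LCL = X̄̄ − A₃·s̄ = 1038.2000 − 1.182 × 53.6000 = 974.8448

974.845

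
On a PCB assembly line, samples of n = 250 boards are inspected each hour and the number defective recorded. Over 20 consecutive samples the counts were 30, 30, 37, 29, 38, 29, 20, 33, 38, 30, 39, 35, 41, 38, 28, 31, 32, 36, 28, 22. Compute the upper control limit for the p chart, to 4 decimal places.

0.1924

p̄ = Σdᵢ / (k·n) = 644 / (20 × 250) = 0.12880
UCL = p̄ + 3·√(p̄(1−p̄)/n) = 0.12880 + 3 × √(0.12880×0.87120/250) = 0.12880 + 3 × 0.02119 = 0.19236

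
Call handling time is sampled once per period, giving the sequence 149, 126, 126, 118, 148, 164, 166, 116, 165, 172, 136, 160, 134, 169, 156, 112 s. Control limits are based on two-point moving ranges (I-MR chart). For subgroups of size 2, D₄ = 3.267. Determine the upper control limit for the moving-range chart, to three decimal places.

79.061

Moving ranges: 23, 0, 8, 30, 16, 2, 50, 49, 7, 36, 24, 26, 35, 13, 44; M̄R̄ = 363.0000 / 15 = 24.2000
UCL_MR = D₄·M̄R̄ = 3.267 × 24.2000 = 79.0614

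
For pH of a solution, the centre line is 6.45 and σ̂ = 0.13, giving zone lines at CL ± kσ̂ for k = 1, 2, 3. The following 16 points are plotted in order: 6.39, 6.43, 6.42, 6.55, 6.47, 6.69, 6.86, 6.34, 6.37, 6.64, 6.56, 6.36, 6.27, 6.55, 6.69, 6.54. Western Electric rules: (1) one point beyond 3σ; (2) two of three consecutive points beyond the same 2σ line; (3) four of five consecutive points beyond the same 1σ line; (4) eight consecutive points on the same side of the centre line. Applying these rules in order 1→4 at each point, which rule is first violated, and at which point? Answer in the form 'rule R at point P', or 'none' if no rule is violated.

Zone of each point (C = within 1σ̂, B = 1σ̂–2σ̂, A = 2σ̂–3σ̂, * = beyond 3σ̂; sign = side of CL): 1:-C, 2:-C, 3:-C, 4:+C, 5:+C, 6:+B, 7:+*, 8:-C, 9:-C, 10:+B, 11:+C, 12:-C, 13:-B, 14:+C, 15:+B, 16:+C
Rule 1 (one point beyond the 3σ limits) is satisfied at point 7.

rule 1 at point 7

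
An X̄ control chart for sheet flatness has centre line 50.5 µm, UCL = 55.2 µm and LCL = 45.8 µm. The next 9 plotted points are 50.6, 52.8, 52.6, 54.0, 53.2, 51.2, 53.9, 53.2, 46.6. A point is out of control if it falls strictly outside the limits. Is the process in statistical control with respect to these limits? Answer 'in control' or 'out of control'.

in control

All 9 points lie within [45.8, 55.2].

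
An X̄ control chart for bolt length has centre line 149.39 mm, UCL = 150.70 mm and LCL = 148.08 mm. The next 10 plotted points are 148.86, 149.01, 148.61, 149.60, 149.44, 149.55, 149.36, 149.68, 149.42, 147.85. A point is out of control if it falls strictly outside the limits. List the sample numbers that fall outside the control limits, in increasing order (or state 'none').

Compare each point to [148.08, 150.70]: sample 10 = 147.85 < LCL.

10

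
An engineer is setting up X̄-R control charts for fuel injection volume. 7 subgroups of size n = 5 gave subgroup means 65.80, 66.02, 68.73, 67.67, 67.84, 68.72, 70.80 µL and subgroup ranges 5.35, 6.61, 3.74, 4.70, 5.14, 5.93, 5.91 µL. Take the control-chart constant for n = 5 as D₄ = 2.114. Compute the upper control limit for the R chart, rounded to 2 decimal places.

R̄ = (5.35 + 6.61 + 3.74 + 4.70 + 5.14 + 5.93 + 5.91) / 7 = 37.3800 / 7 = 5.3400
UCL_R = D₄·R̄ = 2.114 × 5.3400 = 11.2888

11.29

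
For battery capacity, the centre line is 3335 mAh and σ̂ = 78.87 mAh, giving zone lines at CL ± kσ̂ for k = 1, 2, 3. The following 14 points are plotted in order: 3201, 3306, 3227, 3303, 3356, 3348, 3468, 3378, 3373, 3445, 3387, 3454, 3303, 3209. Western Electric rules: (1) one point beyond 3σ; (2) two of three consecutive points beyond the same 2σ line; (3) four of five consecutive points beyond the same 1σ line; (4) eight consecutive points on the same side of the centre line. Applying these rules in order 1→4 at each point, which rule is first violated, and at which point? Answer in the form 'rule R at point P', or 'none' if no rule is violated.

rule 4 at point 12

Zone of each point (C = within 1σ̂, B = 1σ̂–2σ̂, A = 2σ̂–3σ̂, * = beyond 3σ̂; sign = side of CL): 1:-B, 2:-C, 3:-B, 4:-C, 5:+C, 6:+C, 7:+B, 8:+C, 9:+C, 10:+B, 11:+C, 12:+B, 13:-C, 14:-B
Rule 4 (eight consecutive points on the same side of the centre line) is satisfied at point 12.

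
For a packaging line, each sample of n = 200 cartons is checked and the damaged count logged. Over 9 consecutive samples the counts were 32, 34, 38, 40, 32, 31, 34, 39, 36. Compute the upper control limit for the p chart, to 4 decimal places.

0.2563

p̄ = Σdᵢ / (k·n) = 316 / (9 × 200) = 0.17556
UCL = p̄ + 3·√(p̄(1−p̄)/n) = 0.17556 + 3 × √(0.17556×0.82444/200) = 0.17556 + 3 × 0.02690 = 0.25626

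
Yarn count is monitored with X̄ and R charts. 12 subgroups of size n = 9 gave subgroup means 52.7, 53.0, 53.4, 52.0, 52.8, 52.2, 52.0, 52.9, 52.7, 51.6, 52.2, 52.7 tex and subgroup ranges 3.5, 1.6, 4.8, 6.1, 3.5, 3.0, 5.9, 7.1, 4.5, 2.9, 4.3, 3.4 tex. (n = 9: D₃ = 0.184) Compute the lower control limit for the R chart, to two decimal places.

0.78

R̄ = (3.5 + 1.6 + 4.8 + 6.1 + 3.5 + 3.0 + 5.9 + 7.1 + 4.5 + 2.9 + 4.3 + 3.4) / 12 = 50.6000 / 12 = 4.2167
LCL_R = D₃·R̄ = 0.184 × 4.2167 = 0.7759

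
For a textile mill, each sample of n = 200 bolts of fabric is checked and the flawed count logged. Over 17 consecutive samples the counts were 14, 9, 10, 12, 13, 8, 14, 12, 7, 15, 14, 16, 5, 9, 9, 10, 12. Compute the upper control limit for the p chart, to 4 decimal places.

0.1042

p̄ = Σdᵢ / (k·n) = 189 / (17 × 200) = 0.05559
UCL = p̄ + 3·√(p̄(1−p̄)/n) = 0.05559 + 3 × √(0.05559×0.94441/200) = 0.05559 + 3 × 0.01620 = 0.10419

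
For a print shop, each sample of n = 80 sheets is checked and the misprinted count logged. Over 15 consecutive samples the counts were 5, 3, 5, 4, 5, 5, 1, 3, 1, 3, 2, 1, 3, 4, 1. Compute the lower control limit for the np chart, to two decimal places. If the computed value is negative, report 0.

p̄ = Σdᵢ / (k·n) = 46 / (15 × 80) = 0.03833
LCL = np̄ − 3·√(np̄(1−p̄)) = 3.0667 − 3 × 1.7173 = -2.0852 → 0 (negative, so LCL = 0)

0.00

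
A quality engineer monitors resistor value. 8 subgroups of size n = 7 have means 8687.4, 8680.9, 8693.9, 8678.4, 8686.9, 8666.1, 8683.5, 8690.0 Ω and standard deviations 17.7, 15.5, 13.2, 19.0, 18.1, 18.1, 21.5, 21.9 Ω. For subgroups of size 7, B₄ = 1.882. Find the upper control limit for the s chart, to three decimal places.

s̄ = (17.7 + 15.5 + 13.2 + 19.0 + 18.1 + 18.1 + 21.5 + 21.9) / 8 = 18.1250
UCL_s = B₄·s̄ = 1.882 × 18.1250 = 34.1112

34.111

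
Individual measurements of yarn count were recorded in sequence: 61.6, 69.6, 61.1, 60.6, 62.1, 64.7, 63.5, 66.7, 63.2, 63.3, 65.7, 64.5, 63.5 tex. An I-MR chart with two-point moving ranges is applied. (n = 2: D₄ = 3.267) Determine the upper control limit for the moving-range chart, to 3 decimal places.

Moving ranges: 8.0, 8.5, 0.5, 1.5, 2.6, 1.2, 3.2, 3.5, 0.1, 2.4, 1.2, 1.0; M̄R̄ = 33.7000 / 12 = 2.8083
UCL_MR = D₄·M̄R̄ = 3.267 × 2.8083 = 9.1748

9.175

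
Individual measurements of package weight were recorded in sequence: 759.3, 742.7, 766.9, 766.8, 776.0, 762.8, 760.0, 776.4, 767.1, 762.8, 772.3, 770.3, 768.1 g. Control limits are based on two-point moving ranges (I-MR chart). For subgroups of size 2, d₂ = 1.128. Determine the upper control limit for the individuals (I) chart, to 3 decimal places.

789.835

X̄ = (759.3 + 742.7 + 766.9 + 766.8 + 776.0 + 762.8 + 760.0 + 776.4 + 767.1 + 762.8 + 772.3 + 770.3 + 768.1) / 13 = 765.5000
Moving ranges: 16.6, 24.2, 0.1, 9.2, 13.2, 2.8, 16.4, 9.3, 4.3, 9.5, 2.0, 2.2; M̄R̄ = 109.8000 / 12 = 9.1500
UCL = X̄ + 3·M̄R̄/d₂ = 765.5000 + 3 × 9.1500 / 1.128 = 789.8351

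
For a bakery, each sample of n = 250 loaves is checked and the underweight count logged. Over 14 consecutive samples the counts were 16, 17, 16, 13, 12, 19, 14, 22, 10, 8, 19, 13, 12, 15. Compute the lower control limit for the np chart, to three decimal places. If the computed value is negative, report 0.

3.550

p̄ = Σdᵢ / (k·n) = 206 / (14 × 250) = 0.05886
LCL = np̄ − 3·√(np̄(1−p̄)) = 14.7143 − 3 × 3.7213 = 3.5503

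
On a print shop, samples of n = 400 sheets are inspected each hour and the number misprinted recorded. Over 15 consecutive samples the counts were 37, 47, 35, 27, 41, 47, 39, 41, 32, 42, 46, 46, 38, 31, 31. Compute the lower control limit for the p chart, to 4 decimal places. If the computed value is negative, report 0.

0.0523

p̄ = Σdᵢ / (k·n) = 580 / (15 × 400) = 0.09667
LCL = p̄ − 3·√(p̄(1−p̄)/n) = 0.09667 − 3 × 0.01478 = 0.05234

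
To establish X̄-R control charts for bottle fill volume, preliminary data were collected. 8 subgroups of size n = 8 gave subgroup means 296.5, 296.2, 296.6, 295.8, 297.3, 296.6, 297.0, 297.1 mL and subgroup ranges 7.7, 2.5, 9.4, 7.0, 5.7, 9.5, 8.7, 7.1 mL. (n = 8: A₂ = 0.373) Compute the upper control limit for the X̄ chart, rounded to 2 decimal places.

X̄̄ = (296.5 + 296.2 + 296.6 + 295.8 + 297.3 + 296.6 + 297.0 + 297.1) / 8 = 2373.1000 / 8 = 296.6375
R̄ = (7.7 + 2.5 + 9.4 + 7.0 + 5.7 + 9.5 + 8.7 + 7.1) / 8 = 57.6000 / 8 = 7.2000
UCL = X̄̄ + A₂·R̄ = 296.6375 + 0.373 × 7.2000 = 299.3231

299.32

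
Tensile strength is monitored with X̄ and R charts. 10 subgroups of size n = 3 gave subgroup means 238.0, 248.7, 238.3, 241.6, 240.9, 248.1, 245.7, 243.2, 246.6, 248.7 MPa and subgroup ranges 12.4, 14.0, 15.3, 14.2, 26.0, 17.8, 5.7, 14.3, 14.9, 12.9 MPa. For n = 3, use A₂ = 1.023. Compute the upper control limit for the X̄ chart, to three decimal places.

259.069

X̄̄ = (238.0 + 248.7 + 238.3 + 241.6 + 240.9 + 248.1 + 245.7 + 243.2 + 246.6 + 248.7) / 10 = 2439.8000 / 10 = 243.9800
R̄ = (12.4 + 14.0 + 15.3 + 14.2 + 26.0 + 17.8 + 5.7 + 14.3 + 14.9 + 12.9) / 10 = 147.5000 / 10 = 14.7500
UCL = X̄̄ + A₂·R̄ = 243.9800 + 1.023 × 14.7500 = 259.0693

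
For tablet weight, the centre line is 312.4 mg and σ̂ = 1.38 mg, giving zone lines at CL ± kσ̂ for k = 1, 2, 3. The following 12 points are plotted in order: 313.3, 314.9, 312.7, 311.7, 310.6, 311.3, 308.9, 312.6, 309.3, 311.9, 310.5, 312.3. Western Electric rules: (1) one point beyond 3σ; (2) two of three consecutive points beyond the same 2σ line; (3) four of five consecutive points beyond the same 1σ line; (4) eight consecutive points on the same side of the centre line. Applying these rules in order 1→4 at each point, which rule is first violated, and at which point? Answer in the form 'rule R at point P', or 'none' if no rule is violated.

rule 2 at point 9

Zone of each point (C = within 1σ̂, B = 1σ̂–2σ̂, A = 2σ̂–3σ̂, * = beyond 3σ̂; sign = side of CL): 1:+C, 2:+B, 3:+C, 4:-C, 5:-B, 6:-C, 7:-A, 8:+C, 9:-A, 10:-C, 11:-B, 12:-C
Rule 2 (two of three consecutive points beyond the same 2σ limit) is satisfied at point 9.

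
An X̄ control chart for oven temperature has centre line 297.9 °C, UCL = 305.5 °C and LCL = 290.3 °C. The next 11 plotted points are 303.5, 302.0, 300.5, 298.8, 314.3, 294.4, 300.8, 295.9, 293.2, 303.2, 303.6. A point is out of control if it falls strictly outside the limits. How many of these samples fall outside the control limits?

1

Compare each point to [290.3, 305.5]: sample 5 = 314.3 > UCL.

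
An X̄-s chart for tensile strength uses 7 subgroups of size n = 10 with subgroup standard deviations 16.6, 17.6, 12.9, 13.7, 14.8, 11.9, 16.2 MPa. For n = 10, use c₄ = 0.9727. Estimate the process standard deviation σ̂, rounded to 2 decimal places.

15.23

s̄ = (16.6 + 17.6 + 12.9 + 13.7 + 14.8 + 11.9 + 16.2) / 7 = 14.8143
σ̂ = s̄ / c₄ = 14.8143 / 0.9727 = 15.2301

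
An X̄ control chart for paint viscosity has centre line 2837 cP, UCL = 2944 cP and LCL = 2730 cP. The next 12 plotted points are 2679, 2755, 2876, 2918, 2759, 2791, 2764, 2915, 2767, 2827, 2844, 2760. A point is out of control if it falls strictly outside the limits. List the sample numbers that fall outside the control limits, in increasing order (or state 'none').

Compare each point to [2730, 2944]: sample 1 = 2679 < LCL.

1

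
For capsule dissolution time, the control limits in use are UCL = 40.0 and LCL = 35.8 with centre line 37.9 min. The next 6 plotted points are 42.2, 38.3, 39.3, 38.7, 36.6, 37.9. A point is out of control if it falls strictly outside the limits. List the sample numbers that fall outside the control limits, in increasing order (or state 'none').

1

Compare each point to [35.8, 40.0]: sample 1 = 42.2 > UCL.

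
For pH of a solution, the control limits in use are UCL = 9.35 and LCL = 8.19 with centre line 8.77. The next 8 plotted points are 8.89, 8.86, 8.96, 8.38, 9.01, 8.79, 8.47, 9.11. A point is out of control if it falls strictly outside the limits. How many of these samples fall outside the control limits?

0

All 8 points lie within [8.19, 9.35].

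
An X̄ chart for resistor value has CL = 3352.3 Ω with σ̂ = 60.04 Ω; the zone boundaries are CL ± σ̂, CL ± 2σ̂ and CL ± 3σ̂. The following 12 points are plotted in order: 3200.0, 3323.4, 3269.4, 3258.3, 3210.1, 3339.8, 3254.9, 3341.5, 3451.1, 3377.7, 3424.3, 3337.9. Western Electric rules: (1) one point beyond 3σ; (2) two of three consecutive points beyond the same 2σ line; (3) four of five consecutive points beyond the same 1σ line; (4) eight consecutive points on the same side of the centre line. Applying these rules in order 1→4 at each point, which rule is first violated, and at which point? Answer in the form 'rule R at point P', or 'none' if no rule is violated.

Zone of each point (C = within 1σ̂, B = 1σ̂–2σ̂, A = 2σ̂–3σ̂, * = beyond 3σ̂; sign = side of CL): 1:-A, 2:-C, 3:-B, 4:-B, 5:-A, 6:-C, 7:-B, 8:-C, 9:+B, 10:+C, 11:+B, 12:-C
Rule 3 (four of five consecutive points beyond the same 1σ limit) is satisfied at point 5.

rule 3 at point 5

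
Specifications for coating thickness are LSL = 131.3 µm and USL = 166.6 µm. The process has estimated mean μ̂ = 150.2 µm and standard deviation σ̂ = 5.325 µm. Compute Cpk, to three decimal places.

1.027

Cpu = (USL − μ̂) / (3σ̂) = (166.6 − 150.2) / (3 × 5.325) = 1.0266; Cpl = (μ̂ − LSL) / (3σ̂) = (150.2 − 131.3) / (3 × 5.325) = 1.1831; Cpk = min(Cpu, Cpl) = 1.0266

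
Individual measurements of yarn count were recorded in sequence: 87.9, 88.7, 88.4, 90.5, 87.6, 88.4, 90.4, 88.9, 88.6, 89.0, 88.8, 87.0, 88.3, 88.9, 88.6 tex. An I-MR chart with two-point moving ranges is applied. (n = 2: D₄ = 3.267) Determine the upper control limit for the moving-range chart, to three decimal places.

Moving ranges: 0.8, 0.3, 2.1, 2.9, 0.8, 2.0, 1.5, 0.3, 0.4, 0.2, 1.8, 1.3, 0.6, 0.3; M̄R̄ = 15.3000 / 14 = 1.0929
UCL_MR = D₄·M̄R̄ = 3.267 × 1.0929 = 3.5704

3.570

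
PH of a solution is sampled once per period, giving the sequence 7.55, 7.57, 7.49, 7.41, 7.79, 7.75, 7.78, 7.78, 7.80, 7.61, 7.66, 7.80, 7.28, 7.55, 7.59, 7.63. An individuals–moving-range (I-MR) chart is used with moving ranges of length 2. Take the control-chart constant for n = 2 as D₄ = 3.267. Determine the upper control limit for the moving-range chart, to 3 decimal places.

Moving ranges: 0.02, 0.08, 0.08, 0.38, 0.04, 0.03, 0.00, 0.02, 0.19, 0.05, 0.14, 0.52, 0.27, 0.04, 0.04; M̄R̄ = 1.9000 / 15 = 0.1267
UCL_MR = D₄·M̄R̄ = 3.267 × 0.1267 = 0.4138

0.414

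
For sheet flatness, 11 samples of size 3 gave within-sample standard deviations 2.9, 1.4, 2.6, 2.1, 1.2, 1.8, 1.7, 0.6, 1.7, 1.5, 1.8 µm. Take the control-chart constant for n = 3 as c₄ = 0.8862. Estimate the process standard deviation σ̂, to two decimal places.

1.98

s̄ = (2.9 + 1.4 + 2.6 + 2.1 + 1.2 + 1.8 + 1.7 + 0.6 + 1.7 + 1.5 + 1.8) / 11 = 1.7545
σ̂ = s̄ / c₄ = 1.7545 / 0.8862 = 1.9799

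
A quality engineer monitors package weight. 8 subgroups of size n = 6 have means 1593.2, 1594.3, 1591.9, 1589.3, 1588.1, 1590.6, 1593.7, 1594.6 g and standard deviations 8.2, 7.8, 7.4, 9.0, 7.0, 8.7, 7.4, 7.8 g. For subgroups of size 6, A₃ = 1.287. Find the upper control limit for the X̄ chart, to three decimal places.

X̄̄ = (1593.2 + 1594.3 + 1591.9 + 1589.3 + 1588.1 + 1590.6 + 1593.7 + 1594.6) / 8 = 1591.9625
s̄ = (8.2 + 7.8 + 7.4 + 9.0 + 7.0 + 8.7 + 7.4 + 7.8) / 8 = 7.9125
UCL = X̄̄ + A₃·s̄ = 1591.9625 + 1.287 × 7.9125 = 1602.1459

1602.146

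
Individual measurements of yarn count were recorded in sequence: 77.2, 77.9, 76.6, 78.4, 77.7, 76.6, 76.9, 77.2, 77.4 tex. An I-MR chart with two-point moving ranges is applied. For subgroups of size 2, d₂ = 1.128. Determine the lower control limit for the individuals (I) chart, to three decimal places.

X̄ = (77.2 + 77.9 + 76.6 + 78.4 + 77.7 + 76.6 + 76.9 + 77.2 + 77.4) / 9 = 77.3222
Moving ranges: 0.7, 1.3, 1.8, 0.7, 1.1, 0.3, 0.3, 0.2; M̄R̄ = 6.4000 / 8 = 0.8000
LCL = X̄ − 3·M̄R̄/d₂ = 77.3222 − 3 × 0.8000 / 1.128 = 75.1946

75.195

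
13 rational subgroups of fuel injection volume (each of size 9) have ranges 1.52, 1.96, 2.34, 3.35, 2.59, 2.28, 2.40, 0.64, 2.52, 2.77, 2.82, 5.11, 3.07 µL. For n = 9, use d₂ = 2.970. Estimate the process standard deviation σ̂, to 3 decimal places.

R̄ = (1.52 + 1.96 + 2.34 + 3.35 + 2.59 + 2.28 + 2.40 + 0.64 + 2.52 + 2.77 + 2.82 + 5.11 + 3.07) / 13 = 2.5669
σ̂ = R̄ / d₂ = 2.5669 / 2.970 = 0.8643

0.864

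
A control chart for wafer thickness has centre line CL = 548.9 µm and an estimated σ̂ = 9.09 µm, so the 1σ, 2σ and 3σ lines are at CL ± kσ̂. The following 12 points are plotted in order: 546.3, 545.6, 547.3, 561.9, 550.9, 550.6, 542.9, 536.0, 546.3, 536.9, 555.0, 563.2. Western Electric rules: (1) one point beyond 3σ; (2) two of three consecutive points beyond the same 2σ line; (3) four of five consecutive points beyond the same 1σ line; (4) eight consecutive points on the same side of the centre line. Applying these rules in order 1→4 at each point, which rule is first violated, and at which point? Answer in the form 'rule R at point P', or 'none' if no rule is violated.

Zone of each point (C = within 1σ̂, B = 1σ̂–2σ̂, A = 2σ̂–3σ̂, * = beyond 3σ̂; sign = side of CL): 1:-C, 2:-C, 3:-C, 4:+B, 5:+C, 6:+C, 7:-C, 8:-B, 9:-C, 10:-B, 11:+C, 12:+B
No rule fires across all 12 points.

none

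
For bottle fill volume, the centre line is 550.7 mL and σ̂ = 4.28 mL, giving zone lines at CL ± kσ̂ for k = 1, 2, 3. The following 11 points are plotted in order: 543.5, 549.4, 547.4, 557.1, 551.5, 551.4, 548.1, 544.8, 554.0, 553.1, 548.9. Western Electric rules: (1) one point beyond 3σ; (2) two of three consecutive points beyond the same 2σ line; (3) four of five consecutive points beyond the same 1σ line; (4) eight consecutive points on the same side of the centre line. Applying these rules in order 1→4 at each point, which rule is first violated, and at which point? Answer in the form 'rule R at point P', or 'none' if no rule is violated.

none

Zone of each point (C = within 1σ̂, B = 1σ̂–2σ̂, A = 2σ̂–3σ̂, * = beyond 3σ̂; sign = side of CL): 1:-B, 2:-C, 3:-C, 4:+B, 5:+C, 6:+C, 7:-C, 8:-B, 9:+C, 10:+C, 11:-C
No rule fires across all 11 points.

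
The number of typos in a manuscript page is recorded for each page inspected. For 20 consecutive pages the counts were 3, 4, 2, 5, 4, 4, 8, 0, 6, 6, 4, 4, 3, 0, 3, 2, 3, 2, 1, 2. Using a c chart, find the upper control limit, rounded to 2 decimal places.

c̄ = (3 + 4 + 2 + 5 + 4 + 4 + 8 + 0 + 6 + 6 + 4 + 4 + 3 + 0 + 3 + 2 + 3 + 2 + 1 + 2) / 20 = 66 / 20 = 3.3000
UCL = c̄ + 3√c̄ = 3.3000 + 3 × √3.3000 = 3.3000 + 3 × 1.8166 = 8.7498

8.75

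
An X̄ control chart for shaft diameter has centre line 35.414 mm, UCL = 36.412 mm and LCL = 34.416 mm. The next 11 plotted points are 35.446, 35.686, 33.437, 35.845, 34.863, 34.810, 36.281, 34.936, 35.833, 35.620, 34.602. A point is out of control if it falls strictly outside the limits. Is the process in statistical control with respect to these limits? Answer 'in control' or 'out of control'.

Compare each point to [34.416, 36.412]: sample 3 = 33.437 < LCL.

out of control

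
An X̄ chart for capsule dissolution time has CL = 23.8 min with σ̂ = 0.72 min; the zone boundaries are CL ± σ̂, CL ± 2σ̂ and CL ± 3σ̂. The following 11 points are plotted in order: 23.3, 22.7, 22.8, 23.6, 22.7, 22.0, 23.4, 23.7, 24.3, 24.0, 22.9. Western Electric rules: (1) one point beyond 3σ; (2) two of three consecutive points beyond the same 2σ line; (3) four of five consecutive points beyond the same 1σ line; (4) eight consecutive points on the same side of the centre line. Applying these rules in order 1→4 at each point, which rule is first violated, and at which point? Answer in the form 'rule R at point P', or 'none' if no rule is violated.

rule 3 at point 6

Zone of each point (C = within 1σ̂, B = 1σ̂–2σ̂, A = 2σ̂–3σ̂, * = beyond 3σ̂; sign = side of CL): 1:-C, 2:-B, 3:-B, 4:-C, 5:-B, 6:-A, 7:-C, 8:-C, 9:+C, 10:+C, 11:-B
Rule 3 (four of five consecutive points beyond the same 1σ limit) is satisfied at point 6.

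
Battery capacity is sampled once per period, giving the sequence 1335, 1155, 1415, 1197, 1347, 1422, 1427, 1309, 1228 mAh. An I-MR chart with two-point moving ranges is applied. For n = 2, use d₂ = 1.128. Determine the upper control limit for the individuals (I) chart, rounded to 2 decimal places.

X̄ = (1335 + 1155 + 1415 + 1197 + 1347 + 1422 + 1427 + 1309 + 1228) / 9 = 1315.0000
Moving ranges: 180, 260, 218, 150, 75, 5, 118, 81; M̄R̄ = 1087.0000 / 8 = 135.8750
UCL = X̄ + 3·M̄R̄/d₂ = 1315.0000 + 3 × 135.8750 / 1.128 = 1676.3697

1676.37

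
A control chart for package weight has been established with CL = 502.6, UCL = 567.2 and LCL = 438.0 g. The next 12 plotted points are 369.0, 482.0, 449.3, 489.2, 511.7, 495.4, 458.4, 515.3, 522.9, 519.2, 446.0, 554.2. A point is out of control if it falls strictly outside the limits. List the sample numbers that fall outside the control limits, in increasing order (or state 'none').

Compare each point to [438.0, 567.2]: sample 1 = 369.0 < LCL.

1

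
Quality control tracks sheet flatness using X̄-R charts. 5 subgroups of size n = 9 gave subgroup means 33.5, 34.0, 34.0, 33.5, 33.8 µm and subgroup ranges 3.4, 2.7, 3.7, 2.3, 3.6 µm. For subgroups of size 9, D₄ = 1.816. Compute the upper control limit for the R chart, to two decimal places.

5.70

R̄ = (3.4 + 2.7 + 3.7 + 2.3 + 3.6) / 5 = 15.7000 / 5 = 3.1400
UCL_R = D₄·R̄ = 1.816 × 3.1400 = 5.7022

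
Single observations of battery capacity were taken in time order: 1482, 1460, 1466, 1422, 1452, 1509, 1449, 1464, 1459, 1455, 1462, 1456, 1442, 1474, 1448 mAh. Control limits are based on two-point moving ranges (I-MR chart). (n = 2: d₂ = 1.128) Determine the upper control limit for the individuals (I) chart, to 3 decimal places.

X̄ = (1482 + 1460 + 1466 + 1422 + 1452 + 1509 + 1449 + 1464 + 1459 + 1455 + 1462 + 1456 + 1442 + 1474 + 1448) / 15 = 1460.0000
Moving ranges: 22, 6, 44, 30, 57, 60, 15, 5, 4, 7, 6, 14, 32, 26; M̄R̄ = 328.0000 / 14 = 23.4286
UCL = X̄ + 3·M̄R̄/d₂ = 1460.0000 + 3 × 23.4286 / 1.128 = 1522.3100

1522.310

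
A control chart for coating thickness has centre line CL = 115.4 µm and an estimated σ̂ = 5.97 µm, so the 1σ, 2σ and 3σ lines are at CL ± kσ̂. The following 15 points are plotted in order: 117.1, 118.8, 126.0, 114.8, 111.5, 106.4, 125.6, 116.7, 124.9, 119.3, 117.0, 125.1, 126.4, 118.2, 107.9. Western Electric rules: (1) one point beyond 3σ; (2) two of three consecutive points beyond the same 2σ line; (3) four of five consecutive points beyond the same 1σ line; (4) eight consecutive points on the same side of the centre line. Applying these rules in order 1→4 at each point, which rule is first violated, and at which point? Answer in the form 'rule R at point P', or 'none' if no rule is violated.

rule 4 at point 14

Zone of each point (C = within 1σ̂, B = 1σ̂–2σ̂, A = 2σ̂–3σ̂, * = beyond 3σ̂; sign = side of CL): 1:+C, 2:+C, 3:+B, 4:-C, 5:-C, 6:-B, 7:+B, 8:+C, 9:+B, 10:+C, 11:+C, 12:+B, 13:+B, 14:+C, 15:-B
Rule 4 (eight consecutive points on the same side of the centre line) is satisfied at point 14.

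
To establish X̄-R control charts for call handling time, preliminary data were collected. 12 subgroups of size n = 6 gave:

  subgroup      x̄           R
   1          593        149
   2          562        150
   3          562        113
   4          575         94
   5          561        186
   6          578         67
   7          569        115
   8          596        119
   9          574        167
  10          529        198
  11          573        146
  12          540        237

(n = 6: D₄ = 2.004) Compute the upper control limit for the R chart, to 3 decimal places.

290.747

R̄ = (149 + 150 + 113 + 94 + 186 + 67 + 115 + 119 + 167 + 198 + 146 + 237) / 12 = 1741.0000 / 12 = 145.0833
UCL_R = D₄·R̄ = 2.004 × 145.0833 = 290.7470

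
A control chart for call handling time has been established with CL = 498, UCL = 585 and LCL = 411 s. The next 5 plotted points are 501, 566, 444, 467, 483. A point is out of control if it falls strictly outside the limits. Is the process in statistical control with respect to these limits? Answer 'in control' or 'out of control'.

All 5 points lie within [411, 585].

in control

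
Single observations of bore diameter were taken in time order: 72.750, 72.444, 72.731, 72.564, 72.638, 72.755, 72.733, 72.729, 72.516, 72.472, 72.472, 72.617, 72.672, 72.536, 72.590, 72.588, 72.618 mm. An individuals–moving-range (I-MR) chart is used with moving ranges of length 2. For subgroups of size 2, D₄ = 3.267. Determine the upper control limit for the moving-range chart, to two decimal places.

Moving ranges: 0.306, 0.287, 0.167, 0.074, 0.117, 0.022, 0.004, 0.213, 0.044, 0.000, 0.145, 0.055, 0.136, 0.054, 0.002, 0.030; M̄R̄ = 1.6560 / 16 = 0.1035
UCL_MR = D₄·M̄R̄ = 3.267 × 0.1035 = 0.3381

0.34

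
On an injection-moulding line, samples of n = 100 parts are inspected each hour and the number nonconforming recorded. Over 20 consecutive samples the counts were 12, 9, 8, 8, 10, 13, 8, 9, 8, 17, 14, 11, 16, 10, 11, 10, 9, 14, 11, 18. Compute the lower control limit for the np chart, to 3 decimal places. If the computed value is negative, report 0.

p̄ = Σdᵢ / (k·n) = 226 / (20 × 100) = 0.11300
LCL = np̄ − 3·√(np̄(1−p̄)) = 11.3000 − 3 × 3.1659 = 1.8022

1.802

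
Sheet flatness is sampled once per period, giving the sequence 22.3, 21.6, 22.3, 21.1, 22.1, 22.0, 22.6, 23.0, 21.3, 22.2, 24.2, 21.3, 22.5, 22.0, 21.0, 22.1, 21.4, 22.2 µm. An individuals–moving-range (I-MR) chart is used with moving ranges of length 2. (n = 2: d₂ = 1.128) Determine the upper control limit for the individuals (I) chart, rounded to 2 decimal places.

X̄ = (22.3 + 21.6 + 22.3 + 21.1 + 22.1 + 22.0 + 22.6 + 23.0 + 21.3 + 22.2 + 24.2 + 21.3 + 22.5 + 22.0 + 21.0 + 22.1 + 21.4 + 22.2) / 18 = 22.0667
Moving ranges: 0.7, 0.7, 1.2, 1.0, 0.1, 0.6, 0.4, 1.7, 0.9, 2.0, 2.9, 1.2, 0.5, 1.0, 1.1, 0.7, 0.8; M̄R̄ = 17.5000 / 17 = 1.0294
UCL = X̄ + 3·M̄R̄/d₂ = 22.0667 + 3 × 1.0294 / 1.128 = 24.8045

24.80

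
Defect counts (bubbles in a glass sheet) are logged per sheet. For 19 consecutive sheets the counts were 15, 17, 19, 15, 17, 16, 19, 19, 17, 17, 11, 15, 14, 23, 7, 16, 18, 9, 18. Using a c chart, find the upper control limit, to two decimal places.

27.86

c̄ = (15 + 17 + 19 + 15 + 17 + 16 + 19 + 19 + 17 + 17 + 11 + 15 + 14 + 23 + 7 + 16 + 18 + 9 + 18) / 19 = 302 / 19 = 15.8947
UCL = c̄ + 3√c̄ = 15.8947 + 3 × √15.8947 = 15.8947 + 3 × 3.9868 = 27.8552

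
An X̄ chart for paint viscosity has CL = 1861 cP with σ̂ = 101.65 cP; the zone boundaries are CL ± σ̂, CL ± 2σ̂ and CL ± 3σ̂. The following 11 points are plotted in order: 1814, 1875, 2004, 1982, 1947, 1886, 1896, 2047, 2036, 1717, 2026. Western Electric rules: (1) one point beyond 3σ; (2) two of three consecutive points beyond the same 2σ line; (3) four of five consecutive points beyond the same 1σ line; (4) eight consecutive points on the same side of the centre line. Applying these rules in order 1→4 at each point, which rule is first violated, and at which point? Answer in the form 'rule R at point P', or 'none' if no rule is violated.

Zone of each point (C = within 1σ̂, B = 1σ̂–2σ̂, A = 2σ̂–3σ̂, * = beyond 3σ̂; sign = side of CL): 1:-C, 2:+C, 3:+B, 4:+B, 5:+C, 6:+C, 7:+C, 8:+B, 9:+B, 10:-B, 11:+B
Rule 4 (eight consecutive points on the same side of the centre line) is satisfied at point 9.

rule 4 at point 9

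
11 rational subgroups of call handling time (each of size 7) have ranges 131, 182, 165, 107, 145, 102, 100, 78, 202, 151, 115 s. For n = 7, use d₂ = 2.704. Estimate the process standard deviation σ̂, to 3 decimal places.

R̄ = (131 + 182 + 165 + 107 + 145 + 102 + 100 + 78 + 202 + 151 + 115) / 11 = 134.3636
σ̂ = R̄ / d₂ = 134.3636 / 2.704 = 49.6907

49.691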